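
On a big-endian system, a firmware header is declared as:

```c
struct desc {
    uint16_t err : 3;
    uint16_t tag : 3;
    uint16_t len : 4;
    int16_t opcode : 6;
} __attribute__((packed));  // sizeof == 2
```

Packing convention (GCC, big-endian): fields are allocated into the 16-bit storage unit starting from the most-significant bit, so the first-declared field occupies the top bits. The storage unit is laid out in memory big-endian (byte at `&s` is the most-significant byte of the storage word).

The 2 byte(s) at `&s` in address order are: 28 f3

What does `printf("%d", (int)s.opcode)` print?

[0]=0x28 [1]=0xf3 (big-endian) → word 0x28f3
err:3 @ bit 13 → (0x28f3>>13)&0x7 = 0x1
tag:3 @ bit 10 → (0x28f3>>10)&0x7 = 0x2
len:4 @ bit 6 → (0x28f3>>6)&0xf = 0x3
opcode:6 @ bit 0 → (0x28f3>>0)&0x3f = 0x33  ←
opcode signed 6b, MSB=1: 51 - 64 = -13

-13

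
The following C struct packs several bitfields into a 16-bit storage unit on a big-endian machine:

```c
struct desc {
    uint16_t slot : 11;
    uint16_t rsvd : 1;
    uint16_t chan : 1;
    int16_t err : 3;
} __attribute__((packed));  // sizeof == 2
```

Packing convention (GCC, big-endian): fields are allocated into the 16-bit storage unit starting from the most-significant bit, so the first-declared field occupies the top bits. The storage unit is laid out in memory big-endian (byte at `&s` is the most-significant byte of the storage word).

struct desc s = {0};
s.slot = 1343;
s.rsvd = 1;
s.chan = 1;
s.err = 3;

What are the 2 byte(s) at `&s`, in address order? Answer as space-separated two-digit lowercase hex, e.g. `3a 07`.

a7 fb

[5+:11] slot=1343 & 0x7ff = 0x53f; word=0xa7e0
[4+:1] rsvd=1 & 0x1 = 0x1; word=0xa7f0
[3+:1] chan=1 & 0x1 = 0x1; word=0xa7f8
[0+:3] err=3 & 0x7 = 0x3; word=0xa7fb
word = 0xa7fb → big-endian bytes:
  [0]=0xa7  [1]=0xfb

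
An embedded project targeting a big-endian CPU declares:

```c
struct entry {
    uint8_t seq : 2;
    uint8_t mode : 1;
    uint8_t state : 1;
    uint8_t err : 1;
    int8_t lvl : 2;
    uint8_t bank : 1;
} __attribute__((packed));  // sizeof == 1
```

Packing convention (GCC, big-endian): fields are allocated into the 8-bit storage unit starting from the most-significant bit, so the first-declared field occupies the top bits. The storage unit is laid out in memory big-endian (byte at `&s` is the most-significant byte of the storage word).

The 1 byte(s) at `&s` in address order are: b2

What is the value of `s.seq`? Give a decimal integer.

2

[0]=0xb2 (big-endian) → word 0xb2
seq:2 @ bit 6 → (0xb2>>6)&0x3 = 0x2  ←
mode:1 @ bit 5 → (0xb2>>5)&0x1 = 0x1
state:1 @ bit 4 → (0xb2>>4)&0x1 = 0x1
err:1 @ bit 3 → (0xb2>>3)&0x1 = 0x0
lvl:2 @ bit 1 → (0xb2>>1)&0x3 = 0x1
bank:1 @ bit 0 → (0xb2>>0)&0x1 = 0x0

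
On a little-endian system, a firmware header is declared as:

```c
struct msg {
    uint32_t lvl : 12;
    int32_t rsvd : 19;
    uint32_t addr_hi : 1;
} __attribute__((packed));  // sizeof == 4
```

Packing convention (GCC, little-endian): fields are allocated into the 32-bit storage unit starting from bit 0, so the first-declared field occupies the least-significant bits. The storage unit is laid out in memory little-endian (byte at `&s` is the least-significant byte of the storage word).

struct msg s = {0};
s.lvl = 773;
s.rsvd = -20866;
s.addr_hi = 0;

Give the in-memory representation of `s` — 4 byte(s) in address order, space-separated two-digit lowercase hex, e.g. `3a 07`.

05 e3 e7 7a

lvl:12 = 773 → 0x305 << 0 → word 0x00000305
rsvd:19 = -20866 → 0x7ae7e << 12 → word 0x7ae7e305
addr_hi:1 = 0 → 0x0 << 31 → word 0x7ae7e305
word = 0x7ae7e305 → little-endian bytes:
  [0]=0x05  [1]=0xe3  [2]=0xe7  [3]=0x7a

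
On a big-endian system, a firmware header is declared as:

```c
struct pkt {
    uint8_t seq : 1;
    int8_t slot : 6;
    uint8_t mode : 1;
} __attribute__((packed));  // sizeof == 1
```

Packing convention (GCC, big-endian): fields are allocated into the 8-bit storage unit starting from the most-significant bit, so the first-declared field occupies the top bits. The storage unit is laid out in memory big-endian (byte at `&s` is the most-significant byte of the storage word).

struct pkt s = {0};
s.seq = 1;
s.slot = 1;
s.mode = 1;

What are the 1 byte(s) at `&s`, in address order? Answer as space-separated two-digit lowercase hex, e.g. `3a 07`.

[7+:1] seq=1 & 0x1 = 0x1; word=0x80
[1+:6] slot=1 & 0x3f = 0x1; word=0x82
[0+:1] mode=1 & 0x1 = 0x1; word=0x83
word = 0x83 → big-endian bytes:
  [0]=0x83

83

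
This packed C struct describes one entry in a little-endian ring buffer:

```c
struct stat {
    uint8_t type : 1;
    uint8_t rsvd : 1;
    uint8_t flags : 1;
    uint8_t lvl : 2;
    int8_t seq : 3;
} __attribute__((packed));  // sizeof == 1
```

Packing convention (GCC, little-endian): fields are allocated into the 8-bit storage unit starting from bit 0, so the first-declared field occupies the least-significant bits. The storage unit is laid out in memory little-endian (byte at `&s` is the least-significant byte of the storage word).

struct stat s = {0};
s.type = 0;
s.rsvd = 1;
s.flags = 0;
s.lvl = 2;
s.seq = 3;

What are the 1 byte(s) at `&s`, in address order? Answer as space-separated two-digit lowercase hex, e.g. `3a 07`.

72

[0+:1] type=0 & 0x1 = 0x0; word=0x00
[1+:1] rsvd=1 & 0x1 = 0x1; word=0x02
[2+:1] flags=0 & 0x1 = 0x0; word=0x02
[3+:2] lvl=2 & 0x3 = 0x2; word=0x12
[5+:3] seq=3 & 0x7 = 0x3; word=0x72
word = 0x72 → little-endian bytes:
  [0]=0x72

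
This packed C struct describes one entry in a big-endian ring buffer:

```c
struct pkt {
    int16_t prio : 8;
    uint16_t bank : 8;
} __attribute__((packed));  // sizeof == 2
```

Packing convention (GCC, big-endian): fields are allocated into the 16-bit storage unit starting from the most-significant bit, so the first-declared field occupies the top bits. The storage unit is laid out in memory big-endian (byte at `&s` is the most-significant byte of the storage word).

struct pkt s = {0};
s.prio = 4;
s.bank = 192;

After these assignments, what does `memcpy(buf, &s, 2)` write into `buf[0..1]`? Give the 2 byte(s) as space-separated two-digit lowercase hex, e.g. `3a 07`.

prio:8 = 4 → 0x4 << 8 → word 0x0400
bank:8 = 192 → 0xc0 << 0 → word 0x04c0
word = 0x04c0 → big-endian bytes:
  [0]=0x04  [1]=0xc0

04 c0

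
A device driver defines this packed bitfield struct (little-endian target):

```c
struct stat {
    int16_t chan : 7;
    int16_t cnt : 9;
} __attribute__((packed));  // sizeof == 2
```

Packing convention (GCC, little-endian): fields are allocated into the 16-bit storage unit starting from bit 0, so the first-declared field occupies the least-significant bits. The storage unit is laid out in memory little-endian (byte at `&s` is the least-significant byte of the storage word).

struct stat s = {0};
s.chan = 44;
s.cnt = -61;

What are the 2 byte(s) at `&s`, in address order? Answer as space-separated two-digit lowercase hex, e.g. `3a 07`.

chan:7 = 44 → 0x2c << 0 → word 0x002c
cnt:9 = -61 → 0x1c3 << 7 → word 0xe1ac
word = 0xe1ac → little-endian bytes:
  [0]=0xac  [1]=0xe1

ac e1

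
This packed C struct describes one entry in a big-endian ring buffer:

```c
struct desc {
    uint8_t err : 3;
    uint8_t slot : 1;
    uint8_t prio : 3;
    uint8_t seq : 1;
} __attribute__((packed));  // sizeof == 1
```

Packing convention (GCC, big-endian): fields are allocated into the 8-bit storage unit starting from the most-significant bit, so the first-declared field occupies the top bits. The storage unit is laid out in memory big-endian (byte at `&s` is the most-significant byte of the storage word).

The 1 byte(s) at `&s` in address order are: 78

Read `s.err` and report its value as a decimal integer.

[0]=0x78 (big-endian) → word 0x78
err:3 @ bit 5 → (0x78>>5)&0x7 = 0x3  ←
slot:1 @ bit 4 → (0x78>>4)&0x1 = 0x1
prio:3 @ bit 1 → (0x78>>1)&0x7 = 0x4
seq:1 @ bit 0 → (0x78>>0)&0x1 = 0x0

3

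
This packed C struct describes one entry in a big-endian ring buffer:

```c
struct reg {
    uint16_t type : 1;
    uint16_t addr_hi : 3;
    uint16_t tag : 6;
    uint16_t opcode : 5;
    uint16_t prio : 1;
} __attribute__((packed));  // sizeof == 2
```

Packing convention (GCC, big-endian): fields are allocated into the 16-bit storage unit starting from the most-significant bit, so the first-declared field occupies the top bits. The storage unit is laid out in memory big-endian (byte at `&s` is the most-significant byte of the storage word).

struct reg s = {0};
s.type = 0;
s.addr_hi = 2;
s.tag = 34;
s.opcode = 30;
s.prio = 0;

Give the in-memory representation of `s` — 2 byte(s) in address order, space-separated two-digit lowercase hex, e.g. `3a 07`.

type:1 = 0 → 0x0 << 15 → word 0x0000
addr_hi:3 = 2 → 0x2 << 12 → word 0x2000
tag:6 = 34 → 0x22 << 6 → word 0x2880
opcode:5 = 30 → 0x1e << 1 → word 0x28bc
prio:1 = 0 → 0x0 << 0 → word 0x28bc
word = 0x28bc → big-endian bytes:
  [0]=0x28  [1]=0xbc

28 bc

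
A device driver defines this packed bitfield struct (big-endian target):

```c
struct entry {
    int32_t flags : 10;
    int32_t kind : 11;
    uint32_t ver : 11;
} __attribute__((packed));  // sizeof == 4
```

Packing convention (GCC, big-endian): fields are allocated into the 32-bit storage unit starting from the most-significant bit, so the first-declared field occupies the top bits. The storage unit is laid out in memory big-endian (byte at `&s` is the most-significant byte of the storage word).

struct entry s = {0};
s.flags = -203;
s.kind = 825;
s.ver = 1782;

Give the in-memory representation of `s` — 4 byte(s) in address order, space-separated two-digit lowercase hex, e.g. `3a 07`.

cd 59 ce f6

flags (10b) val=-203 bits=0x335 at bit 22: 0xcd400000
kind (11b) val=825 bits=0x339 at bit 11: 0xcd59c800
ver (11b) val=1782 bits=0x6f6 at bit 0: 0xcd59cef6
word = 0xcd59cef6 → big-endian bytes:
  [0]=0xcd  [1]=0x59  [2]=0xce  [3]=0xf6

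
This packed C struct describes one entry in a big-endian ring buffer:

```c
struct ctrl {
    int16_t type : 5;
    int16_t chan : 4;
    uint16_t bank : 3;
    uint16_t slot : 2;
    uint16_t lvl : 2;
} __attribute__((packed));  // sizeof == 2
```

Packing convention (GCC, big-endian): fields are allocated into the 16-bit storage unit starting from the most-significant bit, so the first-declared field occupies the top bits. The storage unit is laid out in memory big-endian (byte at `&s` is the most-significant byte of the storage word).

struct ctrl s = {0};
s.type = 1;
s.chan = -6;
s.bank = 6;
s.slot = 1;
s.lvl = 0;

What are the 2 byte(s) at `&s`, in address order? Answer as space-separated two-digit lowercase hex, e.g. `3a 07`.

type (5b) val=1 bits=0x1 at bit 11: 0x0800
chan (4b) val=-6 bits=0xa at bit 7: 0x0d00
bank (3b) val=6 bits=0x6 at bit 4: 0x0d60
slot (2b) val=1 bits=0x1 at bit 2: 0x0d64
lvl (2b) val=0 bits=0x0 at bit 0: 0x0d64
word = 0x0d64 → big-endian bytes:
  [0]=0x0d  [1]=0x64

0d 64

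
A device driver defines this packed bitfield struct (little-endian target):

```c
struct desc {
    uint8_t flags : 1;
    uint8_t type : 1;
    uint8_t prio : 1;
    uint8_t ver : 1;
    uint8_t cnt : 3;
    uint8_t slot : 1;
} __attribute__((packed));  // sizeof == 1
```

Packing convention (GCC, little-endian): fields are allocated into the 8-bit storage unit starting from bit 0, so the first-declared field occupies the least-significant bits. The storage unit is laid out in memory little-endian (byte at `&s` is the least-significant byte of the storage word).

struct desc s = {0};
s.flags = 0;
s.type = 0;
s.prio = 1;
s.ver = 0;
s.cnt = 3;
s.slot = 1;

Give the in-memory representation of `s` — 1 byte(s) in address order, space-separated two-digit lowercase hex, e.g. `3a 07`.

b4

flags:1 = 0 → 0x0 << 0 → word 0x00
type:1 = 0 → 0x0 << 1 → word 0x00
prio:1 = 1 → 0x1 << 2 → word 0x04
ver:1 = 0 → 0x0 << 3 → word 0x04
cnt:3 = 3 → 0x3 << 4 → word 0x34
slot:1 = 1 → 0x1 << 7 → word 0xb4
word = 0xb4 → little-endian bytes:
  [0]=0xb4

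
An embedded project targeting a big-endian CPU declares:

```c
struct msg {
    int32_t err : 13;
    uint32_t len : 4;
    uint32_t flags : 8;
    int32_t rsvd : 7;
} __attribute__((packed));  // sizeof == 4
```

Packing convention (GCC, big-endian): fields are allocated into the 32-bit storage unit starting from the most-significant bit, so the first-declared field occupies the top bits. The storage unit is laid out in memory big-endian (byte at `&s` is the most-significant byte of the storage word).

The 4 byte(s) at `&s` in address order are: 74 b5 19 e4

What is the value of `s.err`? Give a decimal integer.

3734

[0]=0x74 [1]=0xb5 [2]=0x19 [3]=0xe4 (big-endian) → word 0x74b519e4
err [19+:13] = (word>>19) & 0x1fff = 3734  ←
len [15+:4] = (word>>15) & 0xf = 10
flags [7+:8] = (word>>7) & 0xff = 51
rsvd [0+:7] = (word>>0) & 0x7f = 100
err signed 13b, MSB=0: value = 3734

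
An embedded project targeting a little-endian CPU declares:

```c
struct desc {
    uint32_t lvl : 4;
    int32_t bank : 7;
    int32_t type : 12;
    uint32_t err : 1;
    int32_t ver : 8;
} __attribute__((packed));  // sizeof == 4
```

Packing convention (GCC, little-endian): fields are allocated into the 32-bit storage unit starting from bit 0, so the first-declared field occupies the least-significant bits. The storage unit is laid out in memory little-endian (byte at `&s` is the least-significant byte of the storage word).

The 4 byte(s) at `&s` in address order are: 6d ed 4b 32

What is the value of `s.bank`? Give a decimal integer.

-42

[0]=0x6d [1]=0xed [2]=0x4b [3]=0x32 (little-endian) → word 0x324bed6d
lvl:4 @ bit 0 → (0x324bed6d>>0)&0xf = 0xd
bank:7 @ bit 4 → (0x324bed6d>>4)&0x7f = 0x56  ←
type:12 @ bit 11 → (0x324bed6d>>11)&0xfff = 0x97d
err:1 @ bit 23 → (0x324bed6d>>23)&0x1 = 0x0
ver:8 @ bit 24 → (0x324bed6d>>24)&0xff = 0x32
bank signed 7b, MSB=1: 86 - 128 = -42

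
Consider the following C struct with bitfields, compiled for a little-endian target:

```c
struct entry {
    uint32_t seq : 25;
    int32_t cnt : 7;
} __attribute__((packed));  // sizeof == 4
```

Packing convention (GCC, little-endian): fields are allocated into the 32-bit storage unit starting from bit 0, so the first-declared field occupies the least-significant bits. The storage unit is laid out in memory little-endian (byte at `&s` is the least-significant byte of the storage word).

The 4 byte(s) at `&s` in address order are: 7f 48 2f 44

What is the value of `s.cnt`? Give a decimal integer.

[0]=0x7f [1]=0x48 [2]=0x2f [3]=0x44 (little-endian) → word 0x442f487f
seq [0+:25] = (word>>0) & 0x1ffffff = 3098751
cnt [25+:7] = (word>>25) & 0x7f = 34  ←
cnt signed 7b, MSB=0: value = 34

34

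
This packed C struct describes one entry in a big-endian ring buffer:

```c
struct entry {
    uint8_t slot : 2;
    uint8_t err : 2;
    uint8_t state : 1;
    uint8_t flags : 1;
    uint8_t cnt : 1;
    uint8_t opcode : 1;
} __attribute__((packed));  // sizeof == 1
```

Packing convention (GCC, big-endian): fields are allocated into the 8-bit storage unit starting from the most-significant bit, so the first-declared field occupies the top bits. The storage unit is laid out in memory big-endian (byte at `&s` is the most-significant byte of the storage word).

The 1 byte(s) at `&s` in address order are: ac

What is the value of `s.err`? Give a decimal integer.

2

[0]=0xac (big-endian) → word 0xac
slot:2 @ bit 6 → (0xac>>6)&0x3 = 0x2
err:2 @ bit 4 → (0xac>>4)&0x3 = 0x2  ←
state:1 @ bit 3 → (0xac>>3)&0x1 = 0x1
flags:1 @ bit 2 → (0xac>>2)&0x1 = 0x1
cnt:1 @ bit 1 → (0xac>>1)&0x1 = 0x0
opcode:1 @ bit 0 → (0xac>>0)&0x1 = 0x0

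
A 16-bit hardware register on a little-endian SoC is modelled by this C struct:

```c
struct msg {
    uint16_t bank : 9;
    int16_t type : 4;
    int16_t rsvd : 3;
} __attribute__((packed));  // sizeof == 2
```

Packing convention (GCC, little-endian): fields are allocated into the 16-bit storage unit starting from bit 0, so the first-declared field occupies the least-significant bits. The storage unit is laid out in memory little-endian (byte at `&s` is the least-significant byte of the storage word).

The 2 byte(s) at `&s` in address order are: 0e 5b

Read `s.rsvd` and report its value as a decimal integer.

2

[0]=0x0e [1]=0x5b (little-endian) → word 0x5b0e
bank:9 @ bit 0 → (0x5b0e>>0)&0x1ff = 0x10e
type:4 @ bit 9 → (0x5b0e>>9)&0xf = 0xd
rsvd:3 @ bit 13 → (0x5b0e>>13)&0x7 = 0x2  ←
rsvd signed 3b, MSB=0: value = 2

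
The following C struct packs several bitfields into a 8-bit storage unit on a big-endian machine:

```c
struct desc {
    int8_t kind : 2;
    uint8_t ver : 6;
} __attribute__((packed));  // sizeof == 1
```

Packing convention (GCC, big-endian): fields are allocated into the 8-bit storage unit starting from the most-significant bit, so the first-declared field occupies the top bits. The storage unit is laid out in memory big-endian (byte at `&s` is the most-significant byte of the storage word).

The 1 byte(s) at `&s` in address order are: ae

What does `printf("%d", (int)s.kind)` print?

-2

[0]=0xae (big-endian) → word 0xae
kind:2 @ bit 6 → (0xae>>6)&0x3 = 0x2  ←
ver:6 @ bit 0 → (0xae>>0)&0x3f = 0x2e
kind signed 2b, MSB=1: 2 - 4 = -2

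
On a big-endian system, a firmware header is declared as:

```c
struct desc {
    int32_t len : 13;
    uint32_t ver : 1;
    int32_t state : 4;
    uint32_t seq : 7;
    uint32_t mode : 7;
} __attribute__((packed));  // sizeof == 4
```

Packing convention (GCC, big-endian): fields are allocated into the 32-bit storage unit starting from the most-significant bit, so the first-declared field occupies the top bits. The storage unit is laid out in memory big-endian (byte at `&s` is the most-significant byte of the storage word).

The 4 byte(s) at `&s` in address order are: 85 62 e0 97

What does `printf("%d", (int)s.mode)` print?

23

[0]=0x85 [1]=0x62 [2]=0xe0 [3]=0x97 (big-endian) → word 0x8562e097
len [19+:13] = (word>>19) & 0x1fff = 4268
ver [18+:1] = (word>>18) & 0x1 = 0
state [14+:4] = (word>>14) & 0xf = 11
seq [7+:7] = (word>>7) & 0x7f = 65
mode [0+:7] = (word>>0) & 0x7f = 23  ←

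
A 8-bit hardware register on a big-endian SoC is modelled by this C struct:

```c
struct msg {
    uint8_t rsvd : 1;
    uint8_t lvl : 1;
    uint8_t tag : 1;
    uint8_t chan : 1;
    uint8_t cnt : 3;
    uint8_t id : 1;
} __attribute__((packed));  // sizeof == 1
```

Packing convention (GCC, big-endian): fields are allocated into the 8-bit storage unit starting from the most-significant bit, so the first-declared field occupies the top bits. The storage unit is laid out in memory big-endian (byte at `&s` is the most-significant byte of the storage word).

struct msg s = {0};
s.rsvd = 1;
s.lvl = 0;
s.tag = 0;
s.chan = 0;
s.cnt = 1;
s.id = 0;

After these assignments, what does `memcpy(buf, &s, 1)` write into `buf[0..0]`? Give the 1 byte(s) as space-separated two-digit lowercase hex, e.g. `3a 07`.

82

rsvd:1 = 1 → 0x1 << 7 → word 0x80
lvl:1 = 0 → 0x0 << 6 → word 0x80
tag:1 = 0 → 0x0 << 5 → word 0x80
chan:1 = 0 → 0x0 << 4 → word 0x80
cnt:3 = 1 → 0x1 << 1 → word 0x82
id:1 = 0 → 0x0 << 0 → word 0x82
word = 0x82 → big-endian bytes:
  [0]=0x82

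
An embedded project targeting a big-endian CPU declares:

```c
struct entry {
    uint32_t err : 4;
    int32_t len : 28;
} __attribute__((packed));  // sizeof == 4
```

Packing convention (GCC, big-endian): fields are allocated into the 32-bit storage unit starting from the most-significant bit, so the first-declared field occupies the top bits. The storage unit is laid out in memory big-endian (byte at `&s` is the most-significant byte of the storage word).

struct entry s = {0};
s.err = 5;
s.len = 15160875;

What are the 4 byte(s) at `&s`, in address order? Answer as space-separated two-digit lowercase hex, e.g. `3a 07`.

50 e7 56 2b

[28+:4] err=5 & 0xf = 0x5; word=0x50000000
[0+:28] len=15160875 & 0xfffffff = 0xe7562b; word=0x50e7562b
word = 0x50e7562b → big-endian bytes:
  [0]=0x50  [1]=0xe7  [2]=0x56  [3]=0x2b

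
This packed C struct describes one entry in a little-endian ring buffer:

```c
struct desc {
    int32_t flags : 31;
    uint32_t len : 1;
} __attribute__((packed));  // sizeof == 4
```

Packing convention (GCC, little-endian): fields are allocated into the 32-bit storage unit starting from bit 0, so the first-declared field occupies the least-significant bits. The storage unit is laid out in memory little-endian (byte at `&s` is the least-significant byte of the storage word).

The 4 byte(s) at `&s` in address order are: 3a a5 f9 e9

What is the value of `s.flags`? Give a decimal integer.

[0]=0x3a [1]=0xa5 [2]=0xf9 [3]=0xe9 (little-endian) → word 0xe9f9a53a
flags:31 @ bit 0 → (0xe9f9a53a>>0)&0x7fffffff = 0x69f9a53a  ←
len:1 @ bit 31 → (0xe9f9a53a>>31)&0x1 = 0x1
flags signed 31b, MSB=1: 1777968442 - 2147483648 = -369515206

-369515206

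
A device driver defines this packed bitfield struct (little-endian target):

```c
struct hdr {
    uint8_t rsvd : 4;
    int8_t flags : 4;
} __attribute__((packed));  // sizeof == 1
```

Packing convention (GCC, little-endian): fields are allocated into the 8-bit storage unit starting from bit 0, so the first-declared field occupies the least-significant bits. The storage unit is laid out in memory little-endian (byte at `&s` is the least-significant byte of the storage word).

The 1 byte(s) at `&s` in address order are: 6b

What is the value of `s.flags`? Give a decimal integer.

[0]=0x6b (little-endian) → word 0x6b
rsvd [0+:4] = (word>>0) & 0xf = 11
flags [4+:4] = (word>>4) & 0xf = 6  ←
flags signed 4b, MSB=0: value = 6

6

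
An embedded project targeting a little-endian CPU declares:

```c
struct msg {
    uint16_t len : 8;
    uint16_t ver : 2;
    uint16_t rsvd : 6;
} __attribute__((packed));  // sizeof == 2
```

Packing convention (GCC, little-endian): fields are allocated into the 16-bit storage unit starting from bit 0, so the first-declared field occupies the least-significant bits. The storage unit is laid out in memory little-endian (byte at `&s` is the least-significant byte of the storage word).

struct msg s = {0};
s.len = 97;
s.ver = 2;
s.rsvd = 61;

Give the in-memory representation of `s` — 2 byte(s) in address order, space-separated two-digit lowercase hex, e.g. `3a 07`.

61 f6

len:8 = 97 → 0x61 << 0 → word 0x0061
ver:2 = 2 → 0x2 << 8 → word 0x0261
rsvd:6 = 61 → 0x3d << 10 → word 0xf661
word = 0xf661 → little-endian bytes:
  [0]=0x61  [1]=0xf6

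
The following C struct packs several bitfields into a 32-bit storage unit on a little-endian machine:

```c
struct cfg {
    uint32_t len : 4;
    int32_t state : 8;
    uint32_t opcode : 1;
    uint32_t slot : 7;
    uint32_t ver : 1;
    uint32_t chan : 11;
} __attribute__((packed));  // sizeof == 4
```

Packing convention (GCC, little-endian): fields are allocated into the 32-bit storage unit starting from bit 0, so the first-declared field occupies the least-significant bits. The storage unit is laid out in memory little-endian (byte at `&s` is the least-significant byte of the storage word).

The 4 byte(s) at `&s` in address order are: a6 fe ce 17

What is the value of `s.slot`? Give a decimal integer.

[0]=0xa6 [1]=0xfe [2]=0xce [3]=0x17 (little-endian) → word 0x17cefea6
len:4 @ bit 0 → (0x17cefea6>>0)&0xf = 0x6
state:8 @ bit 4 → (0x17cefea6>>4)&0xff = 0xea
opcode:1 @ bit 12 → (0x17cefea6>>12)&0x1 = 0x1
slot:7 @ bit 13 → (0x17cefea6>>13)&0x7f = 0x77  ←
ver:1 @ bit 20 → (0x17cefea6>>20)&0x1 = 0x0
chan:11 @ bit 21 → (0x17cefea6>>21)&0x7ff = 0xbe

119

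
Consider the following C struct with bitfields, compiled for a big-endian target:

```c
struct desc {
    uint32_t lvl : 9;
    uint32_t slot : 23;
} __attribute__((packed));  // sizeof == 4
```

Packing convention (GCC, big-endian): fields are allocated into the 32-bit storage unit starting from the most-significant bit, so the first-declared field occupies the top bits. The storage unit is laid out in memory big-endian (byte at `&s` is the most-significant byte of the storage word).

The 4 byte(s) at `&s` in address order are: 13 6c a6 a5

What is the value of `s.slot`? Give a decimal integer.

[0]=0x13 [1]=0x6c [2]=0xa6 [3]=0xa5 (big-endian) → word 0x136ca6a5
lvl [23+:9] = (word>>23) & 0x1ff = 38
slot [0+:23] = (word>>0) & 0x7fffff = 7120549  ←

7120549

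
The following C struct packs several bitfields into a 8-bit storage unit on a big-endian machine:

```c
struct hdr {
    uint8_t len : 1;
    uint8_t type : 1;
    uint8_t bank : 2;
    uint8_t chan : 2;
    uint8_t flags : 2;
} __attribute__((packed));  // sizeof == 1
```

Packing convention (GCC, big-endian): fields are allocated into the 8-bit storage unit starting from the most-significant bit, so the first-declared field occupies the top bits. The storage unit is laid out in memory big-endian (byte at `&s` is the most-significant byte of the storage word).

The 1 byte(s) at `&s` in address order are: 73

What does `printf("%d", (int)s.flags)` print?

[0]=0x73 (big-endian) → word 0x73
len [7+:1] = (word>>7) & 0x1 = 0
type [6+:1] = (word>>6) & 0x1 = 1
bank [4+:2] = (word>>4) & 0x3 = 3
chan [2+:2] = (word>>2) & 0x3 = 0
flags [0+:2] = (word>>0) & 0x3 = 3  ←

3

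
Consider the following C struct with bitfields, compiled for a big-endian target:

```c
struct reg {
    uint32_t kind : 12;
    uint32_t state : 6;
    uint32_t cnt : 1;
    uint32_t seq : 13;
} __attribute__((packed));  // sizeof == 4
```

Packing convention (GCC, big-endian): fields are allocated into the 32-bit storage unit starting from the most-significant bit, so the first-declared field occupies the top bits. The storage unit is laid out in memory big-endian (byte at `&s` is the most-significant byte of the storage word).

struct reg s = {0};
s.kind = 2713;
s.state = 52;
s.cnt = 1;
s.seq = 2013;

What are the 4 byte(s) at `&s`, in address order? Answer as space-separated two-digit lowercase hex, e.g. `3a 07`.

a9 9d 27 dd

kind:12 = 2713 → 0xa99 << 20 → word 0xa9900000
state:6 = 52 → 0x34 << 14 → word 0xa99d0000
cnt:1 = 1 → 0x1 << 13 → word 0xa99d2000
seq:13 = 2013 → 0x7dd << 0 → word 0xa99d27dd
word = 0xa99d27dd → big-endian bytes:
  [0]=0xa9  [1]=0x9d  [2]=0x27  [3]=0xdd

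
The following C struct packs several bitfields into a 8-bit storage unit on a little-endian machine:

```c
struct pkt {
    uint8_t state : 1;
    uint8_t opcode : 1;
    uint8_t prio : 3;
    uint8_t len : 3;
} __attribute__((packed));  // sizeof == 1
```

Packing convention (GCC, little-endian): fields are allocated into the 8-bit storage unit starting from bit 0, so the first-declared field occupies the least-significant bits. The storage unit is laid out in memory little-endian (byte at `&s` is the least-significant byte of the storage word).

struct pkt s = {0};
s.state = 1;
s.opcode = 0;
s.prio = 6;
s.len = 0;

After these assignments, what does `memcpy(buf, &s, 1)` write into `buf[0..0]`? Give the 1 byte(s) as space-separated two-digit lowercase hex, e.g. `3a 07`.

19

state (1b) val=1 bits=0x1 at bit 0: 0x01
opcode (1b) val=0 bits=0x0 at bit 1: 0x01
prio (3b) val=6 bits=0x6 at bit 2: 0x19
len (3b) val=0 bits=0x0 at bit 5: 0x19
word = 0x19 → little-endian bytes:
  [0]=0x19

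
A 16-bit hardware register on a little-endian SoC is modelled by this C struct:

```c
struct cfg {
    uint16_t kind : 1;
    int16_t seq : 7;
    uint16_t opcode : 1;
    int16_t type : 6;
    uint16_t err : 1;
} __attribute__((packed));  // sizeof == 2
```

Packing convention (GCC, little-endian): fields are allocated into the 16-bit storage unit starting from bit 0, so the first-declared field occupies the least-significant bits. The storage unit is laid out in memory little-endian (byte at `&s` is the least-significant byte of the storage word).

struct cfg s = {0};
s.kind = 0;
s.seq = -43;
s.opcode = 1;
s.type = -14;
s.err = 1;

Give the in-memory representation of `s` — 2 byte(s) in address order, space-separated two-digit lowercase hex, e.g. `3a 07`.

aa e5

[0+:1] kind=0 & 0x1 = 0x0; word=0x0000
[1+:7] seq=-43 & 0x7f = 0x55; word=0x00aa
[8+:1] opcode=1 & 0x1 = 0x1; word=0x01aa
[9+:6] type=-14 & 0x3f = 0x32; word=0x65aa
[15+:1] err=1 & 0x1 = 0x1; word=0xe5aa
word = 0xe5aa → little-endian bytes:
  [0]=0xaa  [1]=0xe5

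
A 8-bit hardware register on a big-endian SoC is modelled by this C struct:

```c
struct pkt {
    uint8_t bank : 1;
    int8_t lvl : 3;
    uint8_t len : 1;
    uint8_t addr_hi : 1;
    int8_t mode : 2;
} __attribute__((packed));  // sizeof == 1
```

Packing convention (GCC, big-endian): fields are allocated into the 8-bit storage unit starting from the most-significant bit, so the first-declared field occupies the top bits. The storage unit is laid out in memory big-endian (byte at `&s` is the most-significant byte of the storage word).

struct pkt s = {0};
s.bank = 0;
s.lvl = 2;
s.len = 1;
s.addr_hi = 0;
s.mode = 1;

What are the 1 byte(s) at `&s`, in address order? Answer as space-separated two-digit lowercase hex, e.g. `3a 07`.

[7+:1] bank=0 & 0x1 = 0x0; word=0x00
[4+:3] lvl=2 & 0x7 = 0x2; word=0x20
[3+:1] len=1 & 0x1 = 0x1; word=0x28
[2+:1] addr_hi=0 & 0x1 = 0x0; word=0x28
[0+:2] mode=1 & 0x3 = 0x1; word=0x29
word = 0x29 → big-endian bytes:
  [0]=0x29

29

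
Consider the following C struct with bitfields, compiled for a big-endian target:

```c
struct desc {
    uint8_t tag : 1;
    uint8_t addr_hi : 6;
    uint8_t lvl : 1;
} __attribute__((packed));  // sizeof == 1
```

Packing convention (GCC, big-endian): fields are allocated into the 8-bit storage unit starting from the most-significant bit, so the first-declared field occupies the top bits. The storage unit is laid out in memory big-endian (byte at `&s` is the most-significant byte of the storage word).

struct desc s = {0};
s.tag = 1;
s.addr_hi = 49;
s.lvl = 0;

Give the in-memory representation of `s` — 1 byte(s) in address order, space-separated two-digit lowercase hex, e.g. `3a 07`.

[7+:1] tag=1 & 0x1 = 0x1; word=0x80
[1+:6] addr_hi=49 & 0x3f = 0x31; word=0xe2
[0+:1] lvl=0 & 0x1 = 0x0; word=0xe2
word = 0xe2 → big-endian bytes:
  [0]=0xe2

e2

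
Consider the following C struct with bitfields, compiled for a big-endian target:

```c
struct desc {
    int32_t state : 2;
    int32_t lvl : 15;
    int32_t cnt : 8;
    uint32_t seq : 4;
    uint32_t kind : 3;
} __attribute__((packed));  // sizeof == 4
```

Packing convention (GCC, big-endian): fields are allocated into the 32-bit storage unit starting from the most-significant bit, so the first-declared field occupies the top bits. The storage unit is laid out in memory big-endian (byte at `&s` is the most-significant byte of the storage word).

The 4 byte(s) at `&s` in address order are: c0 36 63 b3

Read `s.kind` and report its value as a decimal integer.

[0]=0xc0 [1]=0x36 [2]=0x63 [3]=0xb3 (big-endian) → word 0xc03663b3
state:2 @ bit 30 → (0xc03663b3>>30)&0x3 = 0x3
lvl:15 @ bit 15 → (0xc03663b3>>15)&0x7fff = 0x6c
cnt:8 @ bit 7 → (0xc03663b3>>7)&0xff = 0xc7
seq:4 @ bit 3 → (0xc03663b3>>3)&0xf = 0x6
kind:3 @ bit 0 → (0xc03663b3>>0)&0x7 = 0x3  ←

3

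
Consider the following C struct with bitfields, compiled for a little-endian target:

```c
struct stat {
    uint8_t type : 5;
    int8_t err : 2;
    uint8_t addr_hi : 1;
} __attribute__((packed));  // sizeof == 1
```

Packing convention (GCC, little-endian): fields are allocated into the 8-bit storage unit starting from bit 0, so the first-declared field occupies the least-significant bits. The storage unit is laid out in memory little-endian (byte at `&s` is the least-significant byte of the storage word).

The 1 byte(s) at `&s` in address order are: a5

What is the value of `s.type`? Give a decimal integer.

5

[0]=0xa5 (little-endian) → word 0xa5
type:5 @ bit 0 → (0xa5>>0)&0x1f = 0x5  ←
err:2 @ bit 5 → (0xa5>>5)&0x3 = 0x1
addr_hi:1 @ bit 7 → (0xa5>>7)&0x1 = 0x1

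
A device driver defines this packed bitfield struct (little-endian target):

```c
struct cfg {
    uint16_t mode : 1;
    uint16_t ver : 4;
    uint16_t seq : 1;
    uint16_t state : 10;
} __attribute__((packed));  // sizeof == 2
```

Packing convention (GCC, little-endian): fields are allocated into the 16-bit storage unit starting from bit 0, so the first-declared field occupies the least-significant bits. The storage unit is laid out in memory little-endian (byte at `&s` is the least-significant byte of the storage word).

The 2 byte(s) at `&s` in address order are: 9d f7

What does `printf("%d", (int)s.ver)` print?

14

[0]=0x9d [1]=0xf7 (little-endian) → word 0xf79d
mode:1 @ bit 0 → (0xf79d>>0)&0x1 = 0x1
ver:4 @ bit 1 → (0xf79d>>1)&0xf = 0xe  ←
seq:1 @ bit 5 → (0xf79d>>5)&0x1 = 0x0
state:10 @ bit 6 → (0xf79d>>6)&0x3ff = 0x3de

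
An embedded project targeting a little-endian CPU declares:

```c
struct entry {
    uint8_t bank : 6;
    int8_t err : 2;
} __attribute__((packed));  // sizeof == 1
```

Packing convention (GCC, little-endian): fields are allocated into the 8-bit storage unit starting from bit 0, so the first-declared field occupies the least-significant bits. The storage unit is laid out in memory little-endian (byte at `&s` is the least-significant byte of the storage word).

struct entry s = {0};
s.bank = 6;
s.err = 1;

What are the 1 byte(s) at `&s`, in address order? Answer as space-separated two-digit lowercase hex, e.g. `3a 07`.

bank:6 = 6 → 0x6 << 0 → word 0x06
err:2 = 1 → 0x1 << 6 → word 0x46
word = 0x46 → little-endian bytes:
  [0]=0x46

46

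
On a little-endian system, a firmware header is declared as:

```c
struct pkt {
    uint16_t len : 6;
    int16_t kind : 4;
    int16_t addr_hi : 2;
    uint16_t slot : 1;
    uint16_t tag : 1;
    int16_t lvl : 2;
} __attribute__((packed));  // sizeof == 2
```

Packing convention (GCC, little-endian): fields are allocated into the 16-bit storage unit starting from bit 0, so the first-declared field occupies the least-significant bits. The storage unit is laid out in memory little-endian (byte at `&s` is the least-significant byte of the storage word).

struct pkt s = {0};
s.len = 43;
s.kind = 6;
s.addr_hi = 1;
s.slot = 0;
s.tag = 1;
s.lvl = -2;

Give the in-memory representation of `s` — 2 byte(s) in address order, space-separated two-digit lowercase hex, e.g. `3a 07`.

len (6b) val=43 bits=0x2b at bit 0: 0x002b
kind (4b) val=6 bits=0x6 at bit 6: 0x01ab
addr_hi (2b) val=1 bits=0x1 at bit 10: 0x05ab
slot (1b) val=0 bits=0x0 at bit 12: 0x05ab
tag (1b) val=1 bits=0x1 at bit 13: 0x25ab
lvl (2b) val=-2 bits=0x2 at bit 14: 0xa5ab
word = 0xa5ab → little-endian bytes:
  [0]=0xab  [1]=0xa5

ab a5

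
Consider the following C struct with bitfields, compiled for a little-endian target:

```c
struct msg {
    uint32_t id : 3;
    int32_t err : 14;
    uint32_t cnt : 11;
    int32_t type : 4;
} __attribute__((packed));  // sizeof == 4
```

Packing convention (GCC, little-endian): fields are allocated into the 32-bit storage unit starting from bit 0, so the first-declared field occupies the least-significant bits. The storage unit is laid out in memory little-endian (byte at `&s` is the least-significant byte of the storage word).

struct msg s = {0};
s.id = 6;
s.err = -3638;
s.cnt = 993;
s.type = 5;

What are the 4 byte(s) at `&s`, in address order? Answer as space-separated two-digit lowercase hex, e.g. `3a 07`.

56 8e c3 57

id:3 = 6 → 0x6 << 0 → word 0x00000006
err:14 = -3638 → 0x31ca << 3 → word 0x00018e56
cnt:11 = 993 → 0x3e1 << 17 → word 0x07c38e56
type:4 = 5 → 0x5 << 28 → word 0x57c38e56
word = 0x57c38e56 → little-endian bytes:
  [0]=0x56  [1]=0x8e  [2]=0xc3  [3]=0x57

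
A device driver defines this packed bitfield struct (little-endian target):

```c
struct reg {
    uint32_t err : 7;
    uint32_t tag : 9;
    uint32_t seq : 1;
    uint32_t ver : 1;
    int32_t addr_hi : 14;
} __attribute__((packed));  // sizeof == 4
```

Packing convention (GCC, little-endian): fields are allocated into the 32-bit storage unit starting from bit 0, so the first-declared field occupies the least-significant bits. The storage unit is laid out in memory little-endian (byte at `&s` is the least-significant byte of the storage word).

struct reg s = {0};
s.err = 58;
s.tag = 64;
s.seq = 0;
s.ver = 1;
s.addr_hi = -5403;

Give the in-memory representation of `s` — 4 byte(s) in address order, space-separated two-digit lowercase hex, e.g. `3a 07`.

3a 20 96 ab

err:7 = 58 → 0x3a << 0 → word 0x0000003a
tag:9 = 64 → 0x40 << 7 → word 0x0000203a
seq:1 = 0 → 0x0 << 16 → word 0x0000203a
ver:1 = 1 → 0x1 << 17 → word 0x0002203a
addr_hi:14 = -5403 → 0x2ae5 << 18 → word 0xab96203a
word = 0xab96203a → little-endian bytes:
  [0]=0x3a  [1]=0x20  [2]=0x96  [3]=0xab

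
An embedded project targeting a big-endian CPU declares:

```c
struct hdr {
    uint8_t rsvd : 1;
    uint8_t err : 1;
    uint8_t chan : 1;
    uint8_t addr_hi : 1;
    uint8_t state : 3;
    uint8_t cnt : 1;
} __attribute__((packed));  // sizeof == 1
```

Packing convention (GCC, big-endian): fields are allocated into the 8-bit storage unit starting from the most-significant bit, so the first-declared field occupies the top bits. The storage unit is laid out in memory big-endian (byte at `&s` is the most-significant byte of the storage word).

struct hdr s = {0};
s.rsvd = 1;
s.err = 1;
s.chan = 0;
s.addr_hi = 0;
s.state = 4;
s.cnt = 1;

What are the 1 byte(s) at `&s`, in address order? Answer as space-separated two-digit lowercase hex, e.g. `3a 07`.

c9

rsvd:1 = 1 → 0x1 << 7 → word 0x80
err:1 = 1 → 0x1 << 6 → word 0xc0
chan:1 = 0 → 0x0 << 5 → word 0xc0
addr_hi:1 = 0 → 0x0 << 4 → word 0xc0
state:3 = 4 → 0x4 << 1 → word 0xc8
cnt:1 = 1 → 0x1 << 0 → word 0xc9
word = 0xc9 → big-endian bytes:
  [0]=0xc9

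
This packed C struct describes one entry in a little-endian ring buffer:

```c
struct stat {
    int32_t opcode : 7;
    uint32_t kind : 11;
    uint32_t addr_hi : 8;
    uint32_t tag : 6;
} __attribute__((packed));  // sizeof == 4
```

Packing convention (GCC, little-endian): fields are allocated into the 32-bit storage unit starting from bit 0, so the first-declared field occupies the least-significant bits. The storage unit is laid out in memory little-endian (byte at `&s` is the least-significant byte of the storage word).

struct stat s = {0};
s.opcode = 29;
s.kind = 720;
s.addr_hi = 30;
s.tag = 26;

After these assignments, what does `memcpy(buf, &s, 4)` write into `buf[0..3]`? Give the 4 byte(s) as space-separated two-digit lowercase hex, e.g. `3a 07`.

1d 68 79 68

opcode:7 = 29 → 0x1d << 0 → word 0x0000001d
kind:11 = 720 → 0x2d0 << 7 → word 0x0001681d
addr_hi:8 = 30 → 0x1e << 18 → word 0x0079681d
tag:6 = 26 → 0x1a << 26 → word 0x6879681d
word = 0x6879681d → little-endian bytes:
  [0]=0x1d  [1]=0x68  [2]=0x79  [3]=0x68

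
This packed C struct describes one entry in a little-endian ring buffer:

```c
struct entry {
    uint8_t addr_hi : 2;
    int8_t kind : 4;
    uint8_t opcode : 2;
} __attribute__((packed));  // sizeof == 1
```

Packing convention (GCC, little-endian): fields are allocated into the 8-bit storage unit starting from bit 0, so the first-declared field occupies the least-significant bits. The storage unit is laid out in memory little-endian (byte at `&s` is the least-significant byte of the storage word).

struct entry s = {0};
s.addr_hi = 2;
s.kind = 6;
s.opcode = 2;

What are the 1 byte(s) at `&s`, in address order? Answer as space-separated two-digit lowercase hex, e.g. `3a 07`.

addr_hi:2 = 2 → 0x2 << 0 → word 0x02
kind:4 = 6 → 0x6 << 2 → word 0x1a
opcode:2 = 2 → 0x2 << 6 → word 0x9a
word = 0x9a → little-endian bytes:
  [0]=0x9a

9a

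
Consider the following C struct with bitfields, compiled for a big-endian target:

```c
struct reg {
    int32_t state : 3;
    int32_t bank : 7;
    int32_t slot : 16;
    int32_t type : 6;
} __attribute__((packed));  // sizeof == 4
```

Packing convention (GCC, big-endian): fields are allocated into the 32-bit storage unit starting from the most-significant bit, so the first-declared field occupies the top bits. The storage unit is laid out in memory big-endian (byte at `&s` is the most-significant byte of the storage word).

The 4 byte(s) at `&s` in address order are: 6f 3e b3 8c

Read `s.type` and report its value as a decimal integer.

12

[0]=0x6f [1]=0x3e [2]=0xb3 [3]=0x8c (big-endian) → word 0x6f3eb38c
state [29+:3] = (word>>29) & 0x7 = 3
bank [22+:7] = (word>>22) & 0x7f = 60
slot [6+:16] = (word>>6) & 0xffff = 64206
type [0+:6] = (word>>0) & 0x3f = 12  ←
type signed 6b, MSB=0: value = 12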